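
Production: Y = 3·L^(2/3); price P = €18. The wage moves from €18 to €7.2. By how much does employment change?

From P·MP_L = w with MP_L = 2·L^(-1/3), the labor demand is L(w) = (36/w)^(3).
At w = 18: L = 8. At w = 7.2: L = 125.
ΔL = 125 − 8 = 117.

ΔL = 117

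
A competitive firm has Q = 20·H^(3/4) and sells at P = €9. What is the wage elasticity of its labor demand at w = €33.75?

MP_H = (3/4)·20·H^(-1/4), so P·MP_H = w gives 135·H^(-1/4) = w.
Solving, H(w) = (135/w)^(4). This is a constant-elasticity form: H ∝ w^(−4), so ε = −4.

ε = -4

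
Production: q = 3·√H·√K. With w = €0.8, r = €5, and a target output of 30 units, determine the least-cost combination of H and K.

H* = 25, K* = 4

Cost minimization requires the marginal rate of technical substitution to equal the input-price ratio: MP_H/MP_K = w/r.
Here MP_H/MP_K = (1/2)·(K/H)/(1/2) = (K/H). Setting this equal to 0.8/5 = 0.16 gives K = 0.16H.
Substituting into q = 30: 3·H^(1/2)·(0.16H)^(1/2) = 30.
Solving, H = 25 and K = 4.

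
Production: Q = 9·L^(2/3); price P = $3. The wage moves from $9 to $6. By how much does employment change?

ΔL = 19

From P·MP_L = w with MP_L = 6·L^(-1/3), the labor demand is L(w) = (18/w)^(3).
At w = 9: L = 8. At w = 6: L = 27.
ΔL = 27 − 8 = 19.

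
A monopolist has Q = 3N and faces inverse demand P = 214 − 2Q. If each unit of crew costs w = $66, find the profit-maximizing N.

Marginal revenue from the inverse demand is MR = 214 − 4Q.
The marginal product is MP_N = 3.
A monopolist hires until marginal revenue product equals the wage: MR·MP_N = w.
(214 − 12N)·3 = 66, so N = 16.

N* = 16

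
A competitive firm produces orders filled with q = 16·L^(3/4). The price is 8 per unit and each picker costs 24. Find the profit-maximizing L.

L* = 256

MP_L = (3/4)·16·L^(-1/4) = 12·L^(-1/4).
Profit maximization for a price taker requires P·MP_L = w: 8·12·L^(-1/4) = 24.
So L^(-1/4) = 0.25, which gives L = 256.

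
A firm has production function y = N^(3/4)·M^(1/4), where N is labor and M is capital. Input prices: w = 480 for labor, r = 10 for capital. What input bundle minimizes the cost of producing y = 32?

N* = 16, M* = 256

Cost minimization requires the marginal rate of technical substitution to equal the input-price ratio: MP_N/MP_M = w/r.
Here MP_N/MP_M = (3/4)·(M/N)/(1/4) = 3·(M/N). Setting this equal to 480/10 = 48 gives M = 16N.
Substituting into y = 32: N^(3/4)·(16N)^(1/4) = 32.
Solving, N = 16 and M = 256.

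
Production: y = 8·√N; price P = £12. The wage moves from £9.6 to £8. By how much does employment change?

From P·MP_N = w with MP_N = 4·N^(-1/2), the labor demand is N(w) = (48/w)^(2).
At w = 9.6: N = 25. At w = 8: N = 36.
ΔN = 36 − 25 = 11.

ΔN = 11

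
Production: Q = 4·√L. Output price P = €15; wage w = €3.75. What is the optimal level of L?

MP_L = (1/2)·4·L^(-1/2) = 2·L^(-1/2).
Profit maximization for a price taker requires P·MP_L = w: 15·2·L^(-1/2) = 3.75.
So L^(-1/2) = 0.125, which gives L = 64.

L* = 64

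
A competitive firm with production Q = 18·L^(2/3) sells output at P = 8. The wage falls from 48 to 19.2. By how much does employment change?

From P·MP_L = w with MP_L = 12·L^(-1/3), the labor demand is L(w) = (96/w)^(3).
At w = 48: L = 8. At w = 19.2: L = 125.
ΔL = 125 − 8 = 117.

ΔL = 117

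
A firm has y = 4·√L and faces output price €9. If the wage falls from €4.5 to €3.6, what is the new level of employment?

From P·MP_L = w with MP_L = 2·L^(-1/2), the labor demand is L(w) = (18/w)^(2).
At w = 4.5: L = 16. At w = 3.6: L = 25.

L* = 25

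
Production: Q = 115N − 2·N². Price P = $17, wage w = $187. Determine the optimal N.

N* = 26

The marginal product of N is MP_N = 115 − 4N.
A price-taking firm hires until the value of the marginal product equals the wage: P·MP_N = w, so 17·(115 − 4N) = 187.
Then 115 − 4N = 11, giving N = 26.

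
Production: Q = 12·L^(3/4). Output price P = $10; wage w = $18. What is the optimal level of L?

MP_L = (3/4)·12·L^(-1/4) = 9·L^(-1/4).
Profit maximization for a price taker requires P·MP_L = w: 10·9·L^(-1/4) = 18.
So L^(-1/4) = 0.2, which gives L = 625.

L* = 625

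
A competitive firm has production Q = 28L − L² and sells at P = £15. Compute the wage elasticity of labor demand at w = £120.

From P·MP_L = w with MP_L = 28 − 2L, labor demand is L(w) = (28 − w/15)/2.
dL/dw = −1/(30) = -1/30.
At w = 120, L = 10, so ε = (dL/dw)·(w/L) = (-1/30)·(120/10) = -0.4.

ε = -0.4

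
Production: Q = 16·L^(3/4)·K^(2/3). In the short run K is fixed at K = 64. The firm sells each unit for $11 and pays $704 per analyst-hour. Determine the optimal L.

With K = 64, MP_L = (3/4)·16·L^(-1/4)·64^(2/3) = 192·L^(-1/4).
Profit maximization for a price taker requires P·MP_L = w: 11·192·L^(-1/4) = 704.
So L^(-1/4) = 1/3, which gives L = 81.

L* = 81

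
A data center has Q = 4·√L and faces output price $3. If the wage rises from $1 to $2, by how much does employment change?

ΔL = -27

From P·MP_L = w with MP_L = 2·L^(-1/2), the labor demand is L(w) = (6/w)^(2).
At w = 1: L = 36. At w = 2: L = 9.
ΔL = 9 − 36 = -27.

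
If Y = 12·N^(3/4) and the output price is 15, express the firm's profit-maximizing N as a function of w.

MP_N = (3/4)·12·N^(-1/4) = 9·N^(-1/4).
Setting P·MP_N = w: 135·N^(-1/4) = w.
Solving for N: N^(-1/4) = w/135, so N = (135/w)^(4).

N(w) = (135/w)^(4)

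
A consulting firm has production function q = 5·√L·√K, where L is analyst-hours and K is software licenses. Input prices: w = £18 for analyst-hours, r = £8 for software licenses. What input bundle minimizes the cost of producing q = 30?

Cost minimization requires the marginal rate of technical substitution to equal the input-price ratio: MP_L/MP_K = w/r.
Here MP_L/MP_K = (1/2)·(K/L)/(1/2) = (K/L). Setting this equal to 18/8 = 2.25 gives K = 2.25L.
Substituting into q = 30: 5·L^(1/2)·(2.25L)^(1/2) = 30.
Solving, L = 4 and K = 9.

L* = 4, K* = 9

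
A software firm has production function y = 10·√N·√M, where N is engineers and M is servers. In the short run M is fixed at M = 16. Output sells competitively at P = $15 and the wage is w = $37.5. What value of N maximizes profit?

With M = 16, MP_N = (1/2)·10·N^(-1/2)·16^(1/2) = 20·N^(-1/2).
Profit maximization for a price taker requires P·MP_N = w: 15·20·N^(-1/2) = 37.5.
So N^(-1/2) = 0.125, which gives N = 64.

N* = 64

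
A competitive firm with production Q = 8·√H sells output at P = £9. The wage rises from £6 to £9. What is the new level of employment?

From P·MP_H = w with MP_H = 4·H^(-1/2), the labor demand is H(w) = (36/w)^(2).
At w = 6: H = 36. At w = 9: H = 16.

H* = 16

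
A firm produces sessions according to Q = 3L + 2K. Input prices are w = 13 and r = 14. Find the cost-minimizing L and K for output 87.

L* = 29, K* = 0

The inputs are perfect substitutes, so the firm uses whichever has the lower cost per unit of output.
Cost per unit of output via L is w/3 = 13/3; via K it is r/2 = 7. L is cheaper.
Producing Q = 87 with L alone: L = 29, K = 0.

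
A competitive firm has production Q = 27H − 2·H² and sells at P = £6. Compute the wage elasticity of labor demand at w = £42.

ε = -0.35

From P·MP_H = w with MP_H = 27 − 4H, labor demand is H(w) = (27 − w/6)/4.
dH/dw = −1/(24) = -1/24.
At w = 42, H = 5, so ε = (dH/dw)·(w/H) = (-1/24)·(42/5) = -0.35.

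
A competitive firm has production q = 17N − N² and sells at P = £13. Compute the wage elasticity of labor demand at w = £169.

ε = -3.25

From P·MP_N = w with MP_N = 17 − 2N, labor demand is N(w) = (17 − w/13)/2.
dN/dw = −1/(26) = -1/26.
At w = 169, N = 2, so ε = (dN/dw)·(w/N) = (-1/26)·(169/2) = -3.25.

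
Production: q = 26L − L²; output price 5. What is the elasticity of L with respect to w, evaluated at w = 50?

ε = -0.625

From P·MP_L = w with MP_L = 26 − 2L, labor demand is L(w) = (26 − w/5)/2.
dL/dw = −1/(10) = -0.1.
At w = 50, L = 8, so ε = (dL/dw)·(w/L) = (-0.1)·(50/8) = -0.625.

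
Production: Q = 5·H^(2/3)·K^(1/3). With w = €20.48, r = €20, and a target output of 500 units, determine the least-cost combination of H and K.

H* = 125, K* = 64

Cost minimization requires the marginal rate of technical substitution to equal the input-price ratio: MP_H/MP_K = w/r.
Here MP_H/MP_K = (2/3)·(K/H)/(1/3) = 2·(K/H). Setting this equal to 20.48/20 = 1.024 gives K = 0.512H.
Substituting into Q = 500: 5·H^(2/3)·(0.512H)^(1/3) = 500.
Solving, H = 125 and K = 64.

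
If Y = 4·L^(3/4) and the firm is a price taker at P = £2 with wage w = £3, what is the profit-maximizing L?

L* = 16

MP_L = (3/4)·4·L^(-1/4) = 3·L^(-1/4).
Profit maximization for a price taker requires P·MP_L = w: 2·3·L^(-1/4) = 3.
So L^(-1/4) = 0.5, which gives L = 16.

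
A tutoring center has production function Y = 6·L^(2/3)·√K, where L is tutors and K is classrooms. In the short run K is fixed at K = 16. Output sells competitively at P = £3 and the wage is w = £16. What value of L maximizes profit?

With K = 16, MP_L = (2/3)·6·L^(-1/3)·16^(1/2) = 16·L^(-1/3).
Profit maximization for a price taker requires P·MP_L = w: 3·16·L^(-1/3) = 16.
So L^(-1/3) = 1/3, which gives L = 27.

L* = 27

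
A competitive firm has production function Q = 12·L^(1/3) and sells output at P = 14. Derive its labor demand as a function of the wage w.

L(w) = (56/w)^(3/2)

MP_L = (1/3)·12·L^(-2/3) = 4·L^(-2/3).
Setting P·MP_L = w: 56·L^(-2/3) = w.
Solving for L: L^(-2/3) = w/56, so L = (56/w)^(3/2).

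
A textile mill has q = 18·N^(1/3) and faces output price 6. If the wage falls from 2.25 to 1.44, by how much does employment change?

ΔN = 61

From P·MP_N = w with MP_N = 6·N^(-2/3), the labor demand is N(w) = (36/w)^(3/2).
At w = 2.25: N = 64. At w = 1.44: N = 125.
ΔN = 125 − 64 = 61.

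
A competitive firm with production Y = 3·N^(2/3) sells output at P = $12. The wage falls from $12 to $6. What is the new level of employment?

From P·MP_N = w with MP_N = 2·N^(-1/3), the labor demand is N(w) = (24/w)^(3).
At w = 12: N = 8. At w = 6: N = 64.

N* = 64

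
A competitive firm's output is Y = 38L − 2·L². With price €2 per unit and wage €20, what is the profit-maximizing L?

L* = 7

The marginal product of L is MP_L = 38 − 4L.
A price-taking firm hires until the value of the marginal product equals the wage: P·MP_L = w, so 2·(38 − 4L) = 20.
Then 38 − 4L = 10, giving L = 7.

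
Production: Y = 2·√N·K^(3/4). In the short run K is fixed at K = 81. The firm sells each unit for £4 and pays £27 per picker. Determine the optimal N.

With K = 81, MP_N = (1/2)·2·N^(-1/2)·81^(3/4) = 27·N^(-1/2).
Profit maximization for a price taker requires P·MP_N = w: 4·27·N^(-1/2) = 27.
So N^(-1/2) = 0.25, which gives N = 16.

N* = 16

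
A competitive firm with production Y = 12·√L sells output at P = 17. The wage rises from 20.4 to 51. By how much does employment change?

From P·MP_L = w with MP_L = 6·L^(-1/2), the labor demand is L(w) = (102/w)^(2).
At w = 20.4: L = 25. At w = 51: L = 4.
ΔL = 4 − 25 = -21.

ΔL = -21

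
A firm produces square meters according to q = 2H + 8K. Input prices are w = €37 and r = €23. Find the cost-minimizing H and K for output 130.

H* = 0, K* = 16.25

The inputs are perfect substitutes, so the firm uses whichever has the lower cost per unit of output.
Cost per unit of output via H is w/2 = 18.5; via K it is r/8 = 2.875. K is cheaper.
Producing q = 130 with K alone: H = 0, K = 16.25.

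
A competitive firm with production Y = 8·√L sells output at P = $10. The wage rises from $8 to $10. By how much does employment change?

From P·MP_L = w with MP_L = 4·L^(-1/2), the labor demand is L(w) = (40/w)^(2).
At w = 8: L = 25. At w = 10: L = 16.
ΔL = 16 − 25 = -9.

ΔL = -9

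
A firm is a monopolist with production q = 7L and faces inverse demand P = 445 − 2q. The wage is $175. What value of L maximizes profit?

Marginal revenue from the inverse demand is MR = 445 − 4q.
The marginal product is MP_L = 7.
A monopolist hires until marginal revenue product equals the wage: MR·MP_L = w.
(445 − 28L)·7 = 175, so L = 15.

L* = 15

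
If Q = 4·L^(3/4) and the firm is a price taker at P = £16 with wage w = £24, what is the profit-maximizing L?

L* = 16

MP_L = (3/4)·4·L^(-1/4) = 3·L^(-1/4).
Profit maximization for a price taker requires P·MP_L = w: 16·3·L^(-1/4) = 24.
So L^(-1/4) = 0.5, which gives L = 16.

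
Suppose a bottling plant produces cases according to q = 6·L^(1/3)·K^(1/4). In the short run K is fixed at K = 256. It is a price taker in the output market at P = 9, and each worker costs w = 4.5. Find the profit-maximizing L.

L* = 64

With K = 256, MP_L = (1/3)·6·L^(-2/3)·256^(1/4) = 8·L^(-2/3).
Profit maximization for a price taker requires P·MP_L = w: 9·8·L^(-2/3) = 4.5.
So L^(-2/3) = 0.0625, which gives L = 64.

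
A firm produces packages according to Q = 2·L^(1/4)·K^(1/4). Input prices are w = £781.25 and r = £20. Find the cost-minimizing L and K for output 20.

Cost minimization requires the marginal rate of technical substitution to equal the input-price ratio: MP_L/MP_K = w/r.
Here MP_L/MP_K = (1/4)·(K/L)/(1/4) = (K/L). Setting this equal to 781.25/20 = 39.0625 gives K = 39.0625L.
Substituting into Q = 20: 2·L^(1/4)·(39.0625L)^(1/4) = 20.
Solving, L = 16 and K = 625.

L* = 16, K* = 625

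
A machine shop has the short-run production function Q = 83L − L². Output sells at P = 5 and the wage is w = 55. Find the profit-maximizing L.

The marginal product of L is MP_L = 83 − 2L.
A price-taking firm hires until the value of the marginal product equals the wage: P·MP_L = w, so 5·(83 − 2L) = 55.
Then 83 − 2L = 11, giving L = 36.

L* = 36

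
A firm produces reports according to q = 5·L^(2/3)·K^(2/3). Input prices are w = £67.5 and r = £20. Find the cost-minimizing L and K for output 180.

Cost minimization requires the marginal rate of technical substitution to equal the input-price ratio: MP_L/MP_K = w/r.
Here MP_L/MP_K = (2/3)·(K/L)/(2/3) = (K/L). Setting this equal to 67.5/20 = 3.375 gives K = 3.375L.
Substituting into q = 180: 5·L^(2/3)·(3.375L)^(2/3) = 180.
Solving, L = 8 and K = 27.

L* = 8, K* = 27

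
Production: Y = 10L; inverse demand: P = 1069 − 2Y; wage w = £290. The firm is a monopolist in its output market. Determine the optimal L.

Marginal revenue from the inverse demand is MR = 1069 − 4Y.
The marginal product is MP_L = 10.
A monopolist hires until marginal revenue product equals the wage: MR·MP_L = w.
(1069 − 40L)·10 = 290, so L = 26.

L* = 26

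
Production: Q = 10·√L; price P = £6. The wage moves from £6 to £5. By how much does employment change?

From P·MP_L = w with MP_L = 5·L^(-1/2), the labor demand is L(w) = (30/w)^(2).
At w = 6: L = 25. At w = 5: L = 36.
ΔL = 36 − 25 = 11.

ΔL = 11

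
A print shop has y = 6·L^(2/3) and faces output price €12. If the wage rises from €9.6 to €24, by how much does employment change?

From P·MP_L = w with MP_L = 4·L^(-1/3), the labor demand is L(w) = (48/w)^(3).
At w = 9.6: L = 125. At w = 24: L = 8.
ΔL = 8 − 125 = -117.

ΔL = -117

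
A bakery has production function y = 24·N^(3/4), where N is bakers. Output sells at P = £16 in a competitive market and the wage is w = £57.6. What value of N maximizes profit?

N* = 625

MP_N = (3/4)·24·N^(-1/4) = 18·N^(-1/4).
Profit maximization for a price taker requires P·MP_N = w: 16·18·N^(-1/4) = 57.6.
So N^(-1/4) = 0.2, which gives N = 625.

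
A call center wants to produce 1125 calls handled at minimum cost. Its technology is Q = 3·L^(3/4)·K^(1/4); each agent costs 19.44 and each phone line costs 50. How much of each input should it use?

Cost minimization requires the marginal rate of technical substitution to equal the input-price ratio: MP_L/MP_K = w/r.
Here MP_L/MP_K = (3/4)·(K/L)/(1/4) = 3·(K/L). Setting this equal to 19.44/50 = 0.3888 gives K = 0.1296L.
Substituting into Q = 1125: 3·L^(3/4)·(0.1296L)^(1/4) = 1125.
Solving, L = 625 and K = 81.

L* = 625, K* = 81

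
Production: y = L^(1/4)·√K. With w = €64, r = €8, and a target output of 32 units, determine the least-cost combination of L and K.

Cost minimization requires the marginal rate of technical substitution to equal the input-price ratio: MP_L/MP_K = w/r.
Here MP_L/MP_K = (1/4)·(K/L)/(1/2) = 0.5·(K/L). Setting this equal to 64/8 = 8 gives K = 16L.
Substituting into y = 32: L^(1/4)·(16L)^(1/2) = 32.
Solving, L = 16 and K = 256.

L* = 16, K* = 256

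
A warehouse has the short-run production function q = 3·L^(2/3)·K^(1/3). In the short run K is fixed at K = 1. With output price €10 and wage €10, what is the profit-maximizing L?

L* = 8

With K = 1, MP_L = (2/3)·3·L^(-1/3)·1^(1/3) = 2·L^(-1/3).
Profit maximization for a price taker requires P·MP_L = w: 10·2·L^(-1/3) = 10.
So L^(-1/3) = 0.5, which gives L = 8.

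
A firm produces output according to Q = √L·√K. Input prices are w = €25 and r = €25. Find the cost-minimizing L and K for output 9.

L* = 9, K* = 9

Cost minimization requires the marginal rate of technical substitution to equal the input-price ratio: MP_L/MP_K = w/r.
Here MP_L/MP_K = (1/2)·(K/L)/(1/2) = (K/L). Setting this equal to 25/25 = 1 gives K = L.
Substituting into Q = 9: L^(1/2)·(L)^(1/2) = 9.
Solving, L = 9 and K = 9.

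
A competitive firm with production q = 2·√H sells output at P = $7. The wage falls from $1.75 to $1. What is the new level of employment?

From P·MP_H = w with MP_H = H^(-1/2), the labor demand is H(w) = (7/w)^(2).
At w = 1.75: H = 16. At w = 1: H = 49.

H* = 49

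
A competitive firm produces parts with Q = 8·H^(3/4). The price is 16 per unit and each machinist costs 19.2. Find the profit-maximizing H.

MP_H = (3/4)·8·H^(-1/4) = 6·H^(-1/4).
Profit maximization for a price taker requires P·MP_H = w: 16·6·H^(-1/4) = 19.2.
So H^(-1/4) = 0.2, which gives H = 625.

H* = 625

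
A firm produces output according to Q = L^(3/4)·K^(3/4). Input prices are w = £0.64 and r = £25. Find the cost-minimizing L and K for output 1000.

Cost minimization requires the marginal rate of technical substitution to equal the input-price ratio: MP_L/MP_K = w/r.
Here MP_L/MP_K = (3/4)·(K/L)/(3/4) = (K/L). Setting this equal to 0.64/25 = 0.0256 gives K = 0.0256L.
Substituting into Q = 1000: L^(3/4)·(0.0256L)^(3/4) = 1000.
Solving, L = 625 and K = 16.

L* = 625, K* = 16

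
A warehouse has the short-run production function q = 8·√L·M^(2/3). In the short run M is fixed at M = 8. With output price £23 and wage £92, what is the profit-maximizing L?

With M = 8, MP_L = (1/2)·8·L^(-1/2)·8^(2/3) = 16·L^(-1/2).
Profit maximization for a price taker requires P·MP_L = w: 23·16·L^(-1/2) = 92.
So L^(-1/2) = 0.25, which gives L = 16.

L* = 16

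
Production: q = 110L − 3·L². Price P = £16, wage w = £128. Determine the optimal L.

The marginal product of L is MP_L = 110 − 6L.
A price-taking firm hires until the value of the marginal product equals the wage: P·MP_L = w, so 16·(110 − 6L) = 128.
Then 110 − 6L = 8, giving L = 17.

L* = 17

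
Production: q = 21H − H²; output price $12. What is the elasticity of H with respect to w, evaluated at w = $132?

ε = -1.1

From P·MP_H = w with MP_H = 21 − 2H, labor demand is H(w) = (21 − w/12)/2.
dH/dw = −1/(24) = -1/24.
At w = 132, H = 5, so ε = (dH/dw)·(w/H) = (-1/24)·(132/5) = -1.1.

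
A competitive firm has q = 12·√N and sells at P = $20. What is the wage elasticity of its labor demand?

MP_N = (1/2)·12·N^(-1/2), so P·MP_N = w gives 120·N^(-1/2) = w.
Solving, N(w) = (120/w)^(2). This is a constant-elasticity form: N ∝ w^(−2), so ε = −2.

ε = -2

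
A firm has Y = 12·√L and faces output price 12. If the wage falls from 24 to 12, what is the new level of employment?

L* = 36

From P·MP_L = w with MP_L = 6·L^(-1/2), the labor demand is L(w) = (72/w)^(2).
At w = 24: L = 9. At w = 12: L = 36.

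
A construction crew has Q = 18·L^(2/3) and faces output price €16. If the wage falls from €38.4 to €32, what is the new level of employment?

L* = 216

From P·MP_L = w with MP_L = 12·L^(-1/3), the labor demand is L(w) = (192/w)^(3).
At w = 38.4: L = 125. At w = 32: L = 216.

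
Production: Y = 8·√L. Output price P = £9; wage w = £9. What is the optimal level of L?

MP_L = (1/2)·8·L^(-1/2) = 4·L^(-1/2).
Profit maximization for a price taker requires P·MP_L = w: 9·4·L^(-1/2) = 9.
So L^(-1/2) = 0.25, which gives L = 16.

L* = 16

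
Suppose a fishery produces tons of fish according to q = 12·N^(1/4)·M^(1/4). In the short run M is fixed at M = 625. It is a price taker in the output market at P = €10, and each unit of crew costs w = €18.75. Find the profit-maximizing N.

With M = 625, MP_N = (1/4)·12·N^(-3/4)·625^(1/4) = 15·N^(-3/4).
Profit maximization for a price taker requires P·MP_N = w: 10·15·N^(-3/4) = 18.75.
So N^(-3/4) = 0.125, which gives N = 16.

N* = 16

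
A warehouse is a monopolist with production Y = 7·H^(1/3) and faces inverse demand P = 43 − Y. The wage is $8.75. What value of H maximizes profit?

H* = 8

Marginal revenue from the inverse demand is MR = 43 − 2Y.
The marginal product is MP_H = (7/3)·H^(-2/3).
A monopolist hires until marginal revenue product equals the wage: MR·MP_H = w.
At H, Y = 7·H^(1/3). Substituting and solving: (43 − 14·H^(1/3))·(7/3)·H^(-2/3) = 8.75 gives H = 8.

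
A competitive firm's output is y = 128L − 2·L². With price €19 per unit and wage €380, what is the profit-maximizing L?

The marginal product of L is MP_L = 128 − 4L.
A price-taking firm hires until the value of the marginal product equals the wage: P·MP_L = w, so 19·(128 − 4L) = 380.
Then 128 − 4L = 20, giving L = 27.

L* = 27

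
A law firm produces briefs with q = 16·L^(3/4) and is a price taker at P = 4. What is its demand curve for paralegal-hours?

L(w) = 5308416/w^(4)

MP_L = (3/4)·16·L^(-1/4) = 12·L^(-1/4).
Setting P·MP_L = w: 48·L^(-1/4) = w.
Solving for L: L^(-1/4) = w/48, so L = (48/w)^(4).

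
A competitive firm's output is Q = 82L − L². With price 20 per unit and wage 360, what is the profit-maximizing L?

L* = 32

The marginal product of L is MP_L = 82 − 2L.
A price-taking firm hires until the value of the marginal product equals the wage: P·MP_L = w, so 20·(82 − 2L) = 360.
Then 82 − 2L = 18, giving L = 32.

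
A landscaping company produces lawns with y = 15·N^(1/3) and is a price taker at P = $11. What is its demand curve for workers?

MP_N = (1/3)·15·N^(-2/3) = 5·N^(-2/3).
Setting P·MP_N = w: 55·N^(-2/3) = w.
Solving for N: N^(-2/3) = w/55, so N = (55/w)^(3/2).

N(w) = (55/w)^(3/2)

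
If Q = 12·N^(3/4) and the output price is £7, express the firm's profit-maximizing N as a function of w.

MP_N = (3/4)·12·N^(-1/4) = 9·N^(-1/4).
Setting P·MP_N = w: 63·N^(-1/4) = w.
Solving for N: N^(-1/4) = w/63, so N = (63/w)^(4).

N(w) = (63/w)^(4)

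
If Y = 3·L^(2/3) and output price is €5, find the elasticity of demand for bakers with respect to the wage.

MP_L = (2/3)·3·L^(-1/3), so P·MP_L = w gives 10·L^(-1/3) = w.
Solving, L(w) = (10/w)^(3). This is a constant-elasticity form: L ∝ w^(−3), so ε = −3.

ε = -3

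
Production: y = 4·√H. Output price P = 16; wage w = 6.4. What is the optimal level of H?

H* = 25

MP_H = (1/2)·4·H^(-1/2) = 2·H^(-1/2).
Profit maximization for a price taker requires P·MP_H = w: 16·2·H^(-1/2) = 6.4.
So H^(-1/2) = 0.2, which gives H = 25.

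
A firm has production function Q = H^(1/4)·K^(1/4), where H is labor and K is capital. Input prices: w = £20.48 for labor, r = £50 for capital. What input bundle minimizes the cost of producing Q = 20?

H* = 625, K* = 256

Cost minimization requires the marginal rate of technical substitution to equal the input-price ratio: MP_H/MP_K = w/r.
Here MP_H/MP_K = (1/4)·(K/H)/(1/4) = (K/H). Setting this equal to 20.48/50 = 0.4096 gives K = 0.4096H.
Substituting into Q = 20: H^(1/4)·(0.4096H)^(1/4) = 20.
Solving, H = 625 and K = 256.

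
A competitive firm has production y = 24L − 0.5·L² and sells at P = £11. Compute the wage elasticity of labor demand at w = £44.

ε = -0.2

From P·MP_L = w with MP_L = 24 − L, labor demand is L(w) = 24 − w/11.
dL/dw = −1/(11) = -1/11.
At w = 44, L = 20, so ε = (dL/dw)·(w/L) = (-1/11)·(44/20) = -0.2.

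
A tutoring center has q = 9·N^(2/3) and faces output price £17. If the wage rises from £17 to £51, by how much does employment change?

From P·MP_N = w with MP_N = 6·N^(-1/3), the labor demand is N(w) = (102/w)^(3).
At w = 17: N = 216. At w = 51: N = 8.
ΔN = 8 − 216 = -208.

ΔN = -208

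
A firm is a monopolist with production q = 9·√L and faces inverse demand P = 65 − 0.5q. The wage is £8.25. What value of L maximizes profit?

L* = 36

Marginal revenue from the inverse demand is MR = 65 − q.
The marginal product is MP_L = 4.5·L^(-1/2).
A monopolist hires until marginal revenue product equals the wage: MR·MP_L = w.
At L, q = 9·√L. Substituting and solving: (65 − 9·√L)·4.5·L^(-1/2) = 8.25 gives L = 36.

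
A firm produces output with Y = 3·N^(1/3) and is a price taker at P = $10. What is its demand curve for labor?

MP_N = (1/3)·3·N^(-2/3) = N^(-2/3).
Setting P·MP_N = w: 10·N^(-2/3) = w.
Solving for N: N^(-2/3) = w/10, so N = (10/w)^(3/2).

N(w) = (10/w)^(3/2)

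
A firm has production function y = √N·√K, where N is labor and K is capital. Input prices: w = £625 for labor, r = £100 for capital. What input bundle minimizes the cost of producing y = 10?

Cost minimization requires the marginal rate of technical substitution to equal the input-price ratio: MP_N/MP_K = w/r.
Here MP_N/MP_K = (1/2)·(K/N)/(1/2) = (K/N). Setting this equal to 625/100 = 6.25 gives K = 6.25N.
Substituting into y = 10: N^(1/2)·(6.25N)^(1/2) = 10.
Solving, N = 4 and K = 25.

N* = 4, K* = 25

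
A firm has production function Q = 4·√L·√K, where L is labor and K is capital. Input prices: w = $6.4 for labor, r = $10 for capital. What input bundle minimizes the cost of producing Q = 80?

Cost minimization requires the marginal rate of technical substitution to equal the input-price ratio: MP_L/MP_K = w/r.
Here MP_L/MP_K = (1/2)·(K/L)/(1/2) = (K/L). Setting this equal to 6.4/10 = 0.64 gives K = 0.64L.
Substituting into Q = 80: 4·L^(1/2)·(0.64L)^(1/2) = 80.
Solving, L = 25 and K = 16.

L* = 25, K* = 16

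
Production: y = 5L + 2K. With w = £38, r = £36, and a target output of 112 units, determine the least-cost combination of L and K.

The inputs are perfect substitutes, so the firm uses whichever has the lower cost per unit of output.
Cost per unit of output via L is w/5 = 7.6; via K it is r/2 = 18. L is cheaper.
Producing y = 112 with L alone: L = 22.4, K = 0.

L* = 22.4, K* = 0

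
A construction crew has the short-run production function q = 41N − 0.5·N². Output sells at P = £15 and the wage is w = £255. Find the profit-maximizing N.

The marginal product of N is MP_N = 41 − N.
A price-taking firm hires until the value of the marginal product equals the wage: P·MP_N = w, so 15·(41 − N) = 255.
Then 41 − N = 17, giving N = 24.

N* = 24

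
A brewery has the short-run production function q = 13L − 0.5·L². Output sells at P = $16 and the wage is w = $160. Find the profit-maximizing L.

The marginal product of L is MP_L = 13 − L.
A price-taking firm hires until the value of the marginal product equals the wage: P·MP_L = w, so 16·(13 − L) = 160.
Then 13 − L = 10, giving L = 3.

L* = 3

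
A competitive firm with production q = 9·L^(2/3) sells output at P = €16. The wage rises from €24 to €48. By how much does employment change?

ΔL = -56

From P·MP_L = w with MP_L = 6·L^(-1/3), the labor demand is L(w) = (96/w)^(3).
At w = 24: L = 64. At w = 48: L = 8.
ΔL = 8 − 64 = -56.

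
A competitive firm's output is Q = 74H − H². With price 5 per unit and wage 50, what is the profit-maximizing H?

H* = 32

The marginal product of H is MP_H = 74 − 2H.
A price-taking firm hires until the value of the marginal product equals the wage: P·MP_H = w, so 5·(74 − 2H) = 50.
Then 74 − 2H = 10, giving H = 32.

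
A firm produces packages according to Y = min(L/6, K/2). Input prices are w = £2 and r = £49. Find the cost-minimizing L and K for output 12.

With a fixed-proportions technology, the cost-minimizing bundle uses no slack in either input: L/6 = K/2 = Y.
So L = 6·12 = 72 and K = 2·12 = 24.

L* = 72, K* = 24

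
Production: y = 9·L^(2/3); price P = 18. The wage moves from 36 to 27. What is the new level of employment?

L* = 64

From P·MP_L = w with MP_L = 6·L^(-1/3), the labor demand is L(w) = (108/w)^(3).
At w = 36: L = 27. At w = 27: L = 64.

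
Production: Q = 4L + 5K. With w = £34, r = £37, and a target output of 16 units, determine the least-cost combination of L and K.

The inputs are perfect substitutes, so the firm uses whichever has the lower cost per unit of output.
Cost per unit of output via L is w/4 = 8.5; via K it is r/5 = 7.4. K is cheaper.
Producing Q = 16 with K alone: L = 0, K = 3.2.

L* = 0, K* = 3.2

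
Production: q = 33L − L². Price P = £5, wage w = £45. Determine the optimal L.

The marginal product of L is MP_L = 33 − 2L.
A price-taking firm hires until the value of the marginal product equals the wage: P·MP_L = w, so 5·(33 − 2L) = 45.
Then 33 − 2L = 9, giving L = 12.

L* = 12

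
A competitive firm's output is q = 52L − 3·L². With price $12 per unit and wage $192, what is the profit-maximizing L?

L* = 6

The marginal product of L is MP_L = 52 − 6L.
A price-taking firm hires until the value of the marginal product equals the wage: P·MP_L = w, so 12·(52 − 6L) = 192.
Then 52 − 6L = 16, giving L = 6.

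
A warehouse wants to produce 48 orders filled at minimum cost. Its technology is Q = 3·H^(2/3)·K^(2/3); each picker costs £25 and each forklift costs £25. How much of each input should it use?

Cost minimization requires the marginal rate of technical substitution to equal the input-price ratio: MP_H/MP_K = w/r.
Here MP_H/MP_K = (2/3)·(K/H)/(2/3) = (K/H). Setting this equal to 25/25 = 1 gives K = H.
Substituting into Q = 48: 3·H^(2/3)·(H)^(2/3) = 48.
Solving, H = 8 and K = 8.

H* = 8, K* = 8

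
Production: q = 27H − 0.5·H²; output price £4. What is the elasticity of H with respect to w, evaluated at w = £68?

From P·MP_H = w with MP_H = 27 − H, labor demand is H(w) = 27 − w/4.
dH/dw = −1/(4) = -0.25.
At w = 68, H = 10, so ε = (dH/dw)·(w/H) = (-0.25)·(68/10) = -1.7.

ε = -1.7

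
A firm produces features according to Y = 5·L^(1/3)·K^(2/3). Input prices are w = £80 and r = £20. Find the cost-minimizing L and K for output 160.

Cost minimization requires the marginal rate of technical substitution to equal the input-price ratio: MP_L/MP_K = w/r.
Here MP_L/MP_K = (1/3)·(K/L)/(2/3) = 0.5·(K/L). Setting this equal to 80/20 = 4 gives K = 8L.
Substituting into Y = 160: 5·L^(1/3)·(8L)^(2/3) = 160.
Solving, L = 8 and K = 64.

L* = 8, K* = 64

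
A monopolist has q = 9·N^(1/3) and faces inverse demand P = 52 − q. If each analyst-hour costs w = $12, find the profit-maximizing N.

N* = 8

Marginal revenue from the inverse demand is MR = 52 − 2q.
The marginal product is MP_N = 3·N^(-2/3).
A monopolist hires until marginal revenue product equals the wage: MR·MP_N = w.
At N, q = 9·N^(1/3). Substituting and solving: (52 − 18·N^(1/3))·3·N^(-2/3) = 12 gives N = 8.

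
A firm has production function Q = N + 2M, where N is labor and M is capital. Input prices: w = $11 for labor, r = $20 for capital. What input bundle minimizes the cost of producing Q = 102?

The inputs are perfect substitutes, so the firm uses whichever has the lower cost per unit of output.
Cost per unit of output via N is 11; via M it is 10. M is cheaper.
Producing Q = 102 with M alone: N = 0, M = 51.

N* = 0, M* = 51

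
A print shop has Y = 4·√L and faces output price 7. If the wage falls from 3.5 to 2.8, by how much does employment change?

From P·MP_L = w with MP_L = 2·L^(-1/2), the labor demand is L(w) = (14/w)^(2).
At w = 3.5: L = 16. At w = 2.8: L = 25.
ΔL = 25 − 16 = 9.

ΔL = 9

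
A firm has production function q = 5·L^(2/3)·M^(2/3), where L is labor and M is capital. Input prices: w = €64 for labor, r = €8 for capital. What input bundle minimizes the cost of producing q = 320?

Cost minimization requires the marginal rate of technical substitution to equal the input-price ratio: MP_L/MP_M = w/r.
Here MP_L/MP_M = (2/3)·(M/L)/(2/3) = (M/L). Setting this equal to 64/8 = 8 gives M = 8L.
Substituting into q = 320: 5·L^(2/3)·(8L)^(2/3) = 320.
Solving, L = 8 and M = 64.

L* = 8, M* = 64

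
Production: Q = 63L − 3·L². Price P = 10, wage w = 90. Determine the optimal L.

L* = 9

The marginal product of L is MP_L = 63 − 6L.
A price-taking firm hires until the value of the marginal product equals the wage: P·MP_L = w, so 10·(63 − 6L) = 90.
Then 63 − 6L = 9, giving L = 9.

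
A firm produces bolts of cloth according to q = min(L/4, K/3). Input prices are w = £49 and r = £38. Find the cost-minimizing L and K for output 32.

With a fixed-proportions technology, the cost-minimizing bundle uses no slack in either input: L/4 = K/3 = q.
So L = 4·32 = 128 and K = 3·32 = 96.

L* = 128, K* = 96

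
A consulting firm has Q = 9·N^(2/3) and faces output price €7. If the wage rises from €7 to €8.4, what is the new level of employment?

N* = 125

From P·MP_N = w with MP_N = 6·N^(-1/3), the labor demand is N(w) = (42/w)^(3).
At w = 7: N = 216. At w = 8.4: N = 125.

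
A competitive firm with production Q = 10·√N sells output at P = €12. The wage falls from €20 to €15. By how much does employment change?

From P·MP_N = w with MP_N = 5·N^(-1/2), the labor demand is N(w) = (60/w)^(2).
At w = 20: N = 9. At w = 15: N = 16.
ΔN = 16 − 9 = 7.

ΔN = 7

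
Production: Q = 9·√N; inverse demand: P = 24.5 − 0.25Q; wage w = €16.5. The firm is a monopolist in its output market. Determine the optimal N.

Marginal revenue from the inverse demand is MR = 24.5 − 0.5Q.
The marginal product is MP_N = 4.5·N^(-1/2).
A monopolist hires until marginal revenue product equals the wage: MR·MP_N = w.
At N, Q = 9·√N. Substituting and solving: (24.5 − 4.5·√N)·4.5·N^(-1/2) = 16.5 gives N = 9.

N* = 9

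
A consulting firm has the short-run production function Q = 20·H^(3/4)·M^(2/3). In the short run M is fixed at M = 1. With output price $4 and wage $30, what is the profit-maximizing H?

H* = 16

With M = 1, MP_H = (3/4)·20·H^(-1/4)·1^(2/3) = 15·H^(-1/4).
Profit maximization for a price taker requires P·MP_H = w: 4·15·H^(-1/4) = 30.
So H^(-1/4) = 0.5, which gives H = 16.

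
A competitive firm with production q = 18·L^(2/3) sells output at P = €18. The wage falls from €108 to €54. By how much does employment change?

From P·MP_L = w with MP_L = 12·L^(-1/3), the labor demand is L(w) = (216/w)^(3).
At w = 108: L = 8. At w = 54: L = 64.
ΔL = 64 − 8 = 56.

ΔL = 56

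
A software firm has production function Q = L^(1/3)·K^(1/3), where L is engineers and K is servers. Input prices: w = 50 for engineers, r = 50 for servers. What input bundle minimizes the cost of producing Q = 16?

L* = 64, K* = 64

Cost minimization requires the marginal rate of technical substitution to equal the input-price ratio: MP_L/MP_K = w/r.
Here MP_L/MP_K = (1/3)·(K/L)/(1/3) = (K/L). Setting this equal to 50/50 = 1 gives K = L.
Substituting into Q = 16: L^(1/3)·(L)^(1/3) = 16.
Solving, L = 64 and K = 64.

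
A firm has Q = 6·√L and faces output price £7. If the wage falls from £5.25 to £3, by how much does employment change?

ΔL = 33

From P·MP_L = w with MP_L = 3·L^(-1/2), the labor demand is L(w) = (21/w)^(2).
At w = 5.25: L = 16. At w = 3: L = 49.
ΔL = 49 − 16 = 33.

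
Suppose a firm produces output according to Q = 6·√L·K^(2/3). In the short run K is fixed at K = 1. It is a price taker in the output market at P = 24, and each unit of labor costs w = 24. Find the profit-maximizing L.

With K = 1, MP_L = (1/2)·6·L^(-1/2)·1^(2/3) = 3·L^(-1/2).
Profit maximization for a price taker requires P·MP_L = w: 24·3·L^(-1/2) = 24.
So L^(-1/2) = 1/3, which gives L = 9.

L* = 9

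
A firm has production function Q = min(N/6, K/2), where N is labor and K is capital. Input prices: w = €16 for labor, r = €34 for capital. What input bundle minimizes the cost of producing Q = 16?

With a fixed-proportions technology, the cost-minimizing bundle uses no slack in either input: N/6 = K/2 = Q.
So N = 6·16 = 96 and K = 2·16 = 32.

N* = 96, K* = 32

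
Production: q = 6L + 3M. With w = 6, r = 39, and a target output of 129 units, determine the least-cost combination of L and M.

L* = 21.5, M* = 0

The inputs are perfect substitutes, so the firm uses whichever has the lower cost per unit of output.
Cost per unit of output via L is w/6 = 1; via M it is r/3 = 13. L is cheaper.
Producing q = 129 with L alone: L = 21.5, M = 0.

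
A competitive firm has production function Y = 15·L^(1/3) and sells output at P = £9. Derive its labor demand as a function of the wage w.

MP_L = (1/3)·15·L^(-2/3) = 5·L^(-2/3).
Setting P·MP_L = w: 45·L^(-2/3) = w.
Solving for L: L^(-2/3) = w/45, so L = (45/w)^(3/2).

L(w) = (45/w)^(3/2)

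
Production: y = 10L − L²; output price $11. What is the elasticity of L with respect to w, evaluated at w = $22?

ε = -0.25

From P·MP_L = w with MP_L = 10 − 2L, labor demand is L(w) = (10 − w/11)/2.
dL/dw = −1/(22) = -1/22.
At w = 22, L = 4, so ε = (dL/dw)·(w/L) = (-1/22)·(22/4) = -0.25.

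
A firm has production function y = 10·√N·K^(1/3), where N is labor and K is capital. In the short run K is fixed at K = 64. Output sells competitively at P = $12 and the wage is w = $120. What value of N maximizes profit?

With K = 64, MP_N = (1/2)·10·N^(-1/2)·64^(1/3) = 20·N^(-1/2).
Profit maximization for a price taker requires P·MP_N = w: 12·20·N^(-1/2) = 120.
So N^(-1/2) = 0.5, which gives N = 4.

N* = 4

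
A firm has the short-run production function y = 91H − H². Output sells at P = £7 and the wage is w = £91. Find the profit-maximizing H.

H* = 39

The marginal product of H is MP_H = 91 − 2H.
A price-taking firm hires until the value of the marginal product equals the wage: P·MP_H = w, so 7·(91 − 2H) = 91.
Then 91 − 2H = 13, giving H = 39.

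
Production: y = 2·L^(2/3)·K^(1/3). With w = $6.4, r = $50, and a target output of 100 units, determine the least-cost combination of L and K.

Cost minimization requires the marginal rate of technical substitution to equal the input-price ratio: MP_L/MP_K = w/r.
Here MP_L/MP_K = (2/3)·(K/L)/(1/3) = 2·(K/L). Setting this equal to 6.4/50 = 0.128 gives K = 0.064L.
Substituting into y = 100: 2·L^(2/3)·(0.064L)^(1/3) = 100.
Solving, L = 125 and K = 8.

L* = 125, K* = 8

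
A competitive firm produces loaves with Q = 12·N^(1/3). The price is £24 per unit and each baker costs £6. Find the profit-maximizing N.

MP_N = (1/3)·12·N^(-2/3) = 4·N^(-2/3).
Profit maximization for a price taker requires P·MP_N = w: 24·4·N^(-2/3) = 6.
So N^(-2/3) = 0.0625, which gives N = 64.

N* = 64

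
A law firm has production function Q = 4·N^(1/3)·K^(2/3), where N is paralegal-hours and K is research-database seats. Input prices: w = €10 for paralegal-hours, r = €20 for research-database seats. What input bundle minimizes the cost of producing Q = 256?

N* = 64, K* = 64

Cost minimization requires the marginal rate of technical substitution to equal the input-price ratio: MP_N/MP_K = w/r.
Here MP_N/MP_K = (1/3)·(K/N)/(2/3) = 0.5·(K/N). Setting this equal to 10/20 = 0.5 gives K = N.
Substituting into Q = 256: 4·N^(1/3)·(N)^(2/3) = 256.
Solving, N = 64 and K = 64.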